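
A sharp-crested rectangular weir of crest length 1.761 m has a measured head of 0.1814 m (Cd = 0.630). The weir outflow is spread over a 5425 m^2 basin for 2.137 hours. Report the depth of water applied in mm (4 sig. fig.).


Approach: apply the rectangular weir equation with a volume-to-depth conversion, Q = (2/3)*Cd*L*sqrt(2g)*H^1.5; d = Q*t/A * 1000.
Step 1 — weir discharge:
  Q = (2/3)*0.630*1.761*sqrt(2*9.81)*0.1814^1.5 = 0.253113 m^3/s
Step 2 — volume: V = 0.253113 * 2.137*3600 = 1947.25 m^3
Step 3 — depth: d = V/A * 1000 = 1947.25/5425 * 1000 = 358.9 mm
Therefore the depth of water applied = 358.9 mm.


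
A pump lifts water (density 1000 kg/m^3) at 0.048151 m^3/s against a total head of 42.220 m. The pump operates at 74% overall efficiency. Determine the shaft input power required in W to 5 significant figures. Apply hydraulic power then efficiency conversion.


Approach: apply hydraulic power then efficiency conversion, P = rho*g*Q*H; P_in = P/eta.
Step 1 — hydraulic power (P = rho*g*Q*H):
  P = 1000 * 9.81 * 0.048151 * 42.220 = 19943.09 W
Step 2 — input power: P_in = P/eta = 19943.09 / 0.74 = 26950 W
Therefore the shaft input power required = 26950 W.


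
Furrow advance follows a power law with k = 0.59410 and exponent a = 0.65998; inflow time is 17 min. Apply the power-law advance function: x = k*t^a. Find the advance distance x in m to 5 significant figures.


x = 0.59410 * 17^0.65998 = 3.8542 m
Therefore the advance distance x = 3.8542 m.


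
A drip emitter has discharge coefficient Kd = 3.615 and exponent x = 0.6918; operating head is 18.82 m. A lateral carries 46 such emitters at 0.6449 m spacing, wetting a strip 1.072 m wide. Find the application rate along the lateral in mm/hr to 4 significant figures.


Approach: apply the emitter equation with a lateral mass balance, q = Kd*h^x; Q = n*q; rate = Q/(n*spacing*width).
Step 1 — single emitter flow (q = Kd*h^x):
  q = 3.615 * 18.82^0.6918 = 27.5353 L/hr
Step 2 — total lateral flow: Q = 46 * 27.5353 = 1266.62 L/hr
Step 3 — wetted area: A = 46 * 0.6449 * 1.072 = 31.8013 m^2
Step 4 — application rate: Q/A = 1266.62/31.8013 = 39.83 mm/hr
Therefore the application rate along the lateral = 39.83 mm/hr.


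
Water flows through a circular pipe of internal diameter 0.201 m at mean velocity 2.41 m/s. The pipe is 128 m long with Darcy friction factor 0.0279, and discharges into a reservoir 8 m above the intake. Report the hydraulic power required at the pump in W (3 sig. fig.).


Approach: apply continuity + Darcy-Weisbach + hydraulic power, Q = A*v; hf = f*(L/D)*(v^2/(2g)); H = static + hf; P = rho*g*Q*H.
Step 1 — flow rate (continuity, Q = A*v):
  A = pi*(0.201/2)^2 = 0.031731 m^2
  Q = 0.031731 * 2.41 = 0.076471 m^3/s
Step 2 — friction head loss (Darcy-Weisbach):
  hf = 0.0279 * (128/0.201) * (2.41^2 / (2*9.81))
  hf = 5.2596 m
Step 3 — total head: H = 8 + 5.2596 = 13.260 m
Step 4 — hydraulic power (P = rho*g*Q*H):
  P = 1000 * 9.81 * 0.076471 * 13.260 = 9950 W
Therefore the hydraulic power required at the pump = 9950 W.


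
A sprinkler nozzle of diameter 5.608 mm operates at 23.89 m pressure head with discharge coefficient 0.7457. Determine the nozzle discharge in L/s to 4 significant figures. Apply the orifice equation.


Approach: apply the orifice equation, Q = Cd*A*sqrt(2*g*h), A = pi*(d/2)^2.
A = pi*(5.608e-3/2)^2 = 2.47005e-05 m^2
Q = 0.7457 * 2.47005e-05 * sqrt(2*9.81*23.89) * 1000 = 0.3988 L/s
Therefore the nozzle discharge = 0.3988 L/s.


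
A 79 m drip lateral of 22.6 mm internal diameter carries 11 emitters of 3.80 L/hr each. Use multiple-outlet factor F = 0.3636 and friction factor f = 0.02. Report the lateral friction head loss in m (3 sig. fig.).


Approach: apply Darcy-Weisbach with the multiple-outlet F-factor, Q = n*q/(3600*1000) m^3/s; v = Q/A; hf = F*f*(L/D)*(v^2/(2g)).
Q = 11*3.80/(3600*1000) = 1.1611e-05 m^3/s
A = pi*(22.6e-3/2)^2 = 4.0115e-04 m^2, so v = Q/A = 0.028945 m/s
hf = 0.3636*0.02*(79/0.0226)*(0.028945^2/(2*9.81)) = 0.00109 m
Therefore the lateral friction head loss = 0.00109 m.


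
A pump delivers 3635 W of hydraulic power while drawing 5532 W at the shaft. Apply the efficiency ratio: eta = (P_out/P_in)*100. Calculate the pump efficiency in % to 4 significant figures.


eta = (3635 / 5532) * 100 = 65.71 %
Therefore the pump efficiency = 65.71 %.


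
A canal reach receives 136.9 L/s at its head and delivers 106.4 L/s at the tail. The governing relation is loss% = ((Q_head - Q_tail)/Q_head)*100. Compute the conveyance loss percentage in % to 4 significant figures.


loss = ((136.9 - 106.4)/136.9)*100 = 22.28 %
Therefore the conveyance loss percentage = 22.28 %.


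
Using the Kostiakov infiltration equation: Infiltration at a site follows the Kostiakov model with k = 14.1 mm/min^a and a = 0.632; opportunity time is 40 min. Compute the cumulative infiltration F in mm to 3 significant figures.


Approach: apply the Kostiakov infiltration equation, F = k*t^a.
F = 14.1 * 40^0.632 = 145 mm
Therefore the cumulative infiltration F = 145 mm.


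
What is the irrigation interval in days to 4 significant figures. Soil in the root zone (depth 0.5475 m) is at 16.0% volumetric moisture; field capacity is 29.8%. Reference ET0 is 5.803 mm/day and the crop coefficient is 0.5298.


Approach: apply soil-water budget scheduling, SMD = (FC-theta)/100*depth*1000; ETc = ET0*Kc; interval = SMD/ETc.
Step 1 — soil moisture deficit:
  SMD = (29.8 - 16.0)/100 * 0.5475 * 1000 = 75.5550 mm
Step 2 — daily crop ET (ETc = ET0*Kc):
  ETc = 5.803 * 0.5298 = 3.07443 mm/day
Step 3 — irrigation interval (SMD/ETc):
  interval = 75.5550 / 3.07443 = 24.58 days
Therefore the irrigation interval = 24.58 days.


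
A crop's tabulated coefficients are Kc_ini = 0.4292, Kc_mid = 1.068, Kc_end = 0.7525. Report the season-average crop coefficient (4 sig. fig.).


Approach: apply a simple seasonal average, Kc_avg = (Kc_ini + Kc_mid + Kc_end)/3.
Kc_avg = (0.4292 + 1.068 + 0.7525)/3 = 0.7499
Therefore the season-average crop coefficient = 0.7499.


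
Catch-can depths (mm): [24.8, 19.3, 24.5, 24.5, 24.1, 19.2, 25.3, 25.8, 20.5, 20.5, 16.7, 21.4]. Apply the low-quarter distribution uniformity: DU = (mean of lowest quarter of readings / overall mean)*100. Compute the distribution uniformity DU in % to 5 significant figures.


sorted lowest 3 of 12: [16.7, 19.2, 19.3] -> mean = 18.40000 mm
overall mean = 22.21667 mm
DU = (18.40000/22.21667)*100 = 82.821 %
Therefore the distribution uniformity DU = 82.821 %.


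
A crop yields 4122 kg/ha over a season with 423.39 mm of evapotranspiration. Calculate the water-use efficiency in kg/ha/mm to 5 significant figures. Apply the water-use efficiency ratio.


Approach: apply the water-use efficiency ratio, WUE = yield/ET.
WUE = 4122 / 423.39 = 9.7357 kg/ha/mm
Therefore the water-use efficiency = 9.7357 kg/ha/mm.


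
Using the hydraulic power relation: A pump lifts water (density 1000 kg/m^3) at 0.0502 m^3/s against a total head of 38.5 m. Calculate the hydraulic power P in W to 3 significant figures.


Approach: apply the hydraulic power relation, P = rho*g*Q*H.
P = 1000 * 9.81 * 0.0502 * 38.5 = 19000 W
Therefore the hydraulic power P = 19000 W.


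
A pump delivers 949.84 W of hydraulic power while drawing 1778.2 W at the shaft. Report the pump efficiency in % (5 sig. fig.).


Approach: apply the efficiency ratio, eta = (P_out/P_in)*100.
eta = (949.84 / 1778.2) * 100 = 53.416 %
Therefore the pump efficiency = 53.416 %.


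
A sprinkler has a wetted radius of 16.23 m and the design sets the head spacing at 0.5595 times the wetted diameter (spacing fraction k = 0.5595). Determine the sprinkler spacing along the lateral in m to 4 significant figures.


Approach: apply the sprinkler spacing rule (spacing as a fraction of wetted diameter), S = k*(2*R).
S = 0.5595 * (2 * 16.23) = 18.16 m
Therefore the sprinkler spacing along the lateral = 18.16 m.


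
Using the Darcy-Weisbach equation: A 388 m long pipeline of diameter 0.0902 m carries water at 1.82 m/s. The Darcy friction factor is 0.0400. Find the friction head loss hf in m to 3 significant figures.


Approach: apply the Darcy-Weisbach equation, hf = f*(L/D)*(v^2/(2g)).
hf = 0.0400 * (388/0.0902) * (1.82^2 / (2*9.81))
hf = 29.0 m
Therefore the friction head loss hf = 29.0 m.


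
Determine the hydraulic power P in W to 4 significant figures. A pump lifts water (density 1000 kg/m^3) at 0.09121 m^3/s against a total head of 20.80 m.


Approach: apply the hydraulic power relation, P = rho*g*Q*H.
P = 1000 * 9.81 * 0.09121 * 20.80 = 18610 W
Therefore the hydraulic power P = 18610 W.


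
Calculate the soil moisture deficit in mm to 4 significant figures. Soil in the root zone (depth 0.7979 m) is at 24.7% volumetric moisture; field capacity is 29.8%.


Approach: apply the soil moisture deficit relation, SMD = (FC - theta)/100 * depth * 1000.
SMD = (29.8 - 24.7)/100 * 0.7979 * 1000 = 40.69 mm
Therefore the soil moisture deficit = 40.69 mm.


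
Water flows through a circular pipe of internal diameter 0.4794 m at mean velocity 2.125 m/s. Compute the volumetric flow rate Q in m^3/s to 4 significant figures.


Approach: apply the continuity equation for pipe flow, Q = A * v with A = pi*(D/2)^2.
A = pi*(0.4794/2)^2 = 0.180504 m^2
Q = 0.180504 * 2.125 = 0.3836 m^3/s
Therefore the volumetric flow rate Q = 0.3836 m^3/s.


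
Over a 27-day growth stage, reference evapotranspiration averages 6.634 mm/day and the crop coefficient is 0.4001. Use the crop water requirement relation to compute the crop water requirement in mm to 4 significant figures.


Approach: apply the crop water requirement relation, CWR = ET0 * Kc * days.
CWR = 6.634 * 0.4001 * 27 = 71.67 mm
Therefore the crop water requirement = 71.67 mm.


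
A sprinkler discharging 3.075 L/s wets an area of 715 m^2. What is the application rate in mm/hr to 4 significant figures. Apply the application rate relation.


Approach: apply the application rate relation, rate = (Q/A)*3600.
rate = (3.075 / 715) * 3600 = 15.48 mm/hr
Therefore the application rate = 15.48 mm/hr.


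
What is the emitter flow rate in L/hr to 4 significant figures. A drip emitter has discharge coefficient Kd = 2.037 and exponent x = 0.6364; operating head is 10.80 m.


Approach: apply the emitter characteristic equation, q = Kd * h^x.
q = 2.037 * 10.80^0.6364 = 9.261 L/hr
Therefore the emitter flow rate = 9.261 L/hr.


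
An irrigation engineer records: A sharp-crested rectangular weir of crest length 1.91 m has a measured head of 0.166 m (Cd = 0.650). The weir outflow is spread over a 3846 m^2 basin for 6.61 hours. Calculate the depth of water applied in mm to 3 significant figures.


Approach: apply the rectangular weir equation with a volume-to-depth conversion, Q = (2/3)*Cd*L*sqrt(2g)*H^1.5; d = Q*t/A * 1000.
Step 1 — weir discharge:
  Q = (2/3)*0.650*1.91*sqrt(2*9.81)*0.166^1.5 = 0.24795 m^3/s
Step 2 — volume: V = 0.24795 * 6.61*3600 = 5900.3 m^3
Step 3 — depth: d = V/A * 1000 = 5900.3/3846 * 1000 = 1530 mm
Therefore the depth of water applied = 1530 mm.


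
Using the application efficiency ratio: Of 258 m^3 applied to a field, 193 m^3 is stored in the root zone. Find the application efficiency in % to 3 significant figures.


Approach: apply the application efficiency ratio, Ea = (stored/applied)*100.
Ea = (193/258)*100 = 74.8 %
Therefore the application efficiency = 74.8 %.


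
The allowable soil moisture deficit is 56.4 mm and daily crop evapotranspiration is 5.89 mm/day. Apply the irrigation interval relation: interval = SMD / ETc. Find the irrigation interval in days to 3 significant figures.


interval = 56.4 / 5.89 = 9.58 days
Therefore the irrigation interval = 9.58 days.


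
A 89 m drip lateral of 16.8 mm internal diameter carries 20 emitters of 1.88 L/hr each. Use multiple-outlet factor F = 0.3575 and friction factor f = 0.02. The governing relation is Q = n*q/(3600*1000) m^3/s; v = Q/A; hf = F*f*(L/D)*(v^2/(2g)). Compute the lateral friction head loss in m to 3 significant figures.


Q = 20*1.88/(3600*1000) = 1.0444e-05 m^3/s
A = pi*(16.8e-3/2)^2 = 2.2167e-04 m^2, so v = Q/A = 0.047117 m/s
hf = 0.3575*0.02*(89/0.0168)*(0.047117^2/(2*9.81)) = 0.00429 m
Therefore the lateral friction head loss = 0.00429 m.


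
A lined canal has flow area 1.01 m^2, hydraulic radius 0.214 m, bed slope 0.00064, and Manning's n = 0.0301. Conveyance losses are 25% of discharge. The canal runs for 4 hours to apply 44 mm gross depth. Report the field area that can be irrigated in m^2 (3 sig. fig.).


Approach: apply Manning's equation with a conveyance and depth budget, Q = (1/n)*A*R^(2/3)*S^(1/2); Q_field = Q*(1-loss); Area = Q_field*t/(d/1000).
Step 1 — canal discharge (Manning's equation):
  Q = (1/0.0301) * 1.01 * 0.214^(2/3) * 0.00064^(1/2) = 0.30371 m^3/s
Step 2 — delivered flow: Q_field = 0.30371*(1 - 25/100) = 0.22778 m^3/s
Step 3 — volume delivered: V = 0.22778 * 4*3600 = 3280.0 m^3
Step 4 — area served: A = V / (depth/1000) = 3280.0 / 0.044 = 74500 m^2
Therefore the field area that can be irrigated = 74500 m^2.


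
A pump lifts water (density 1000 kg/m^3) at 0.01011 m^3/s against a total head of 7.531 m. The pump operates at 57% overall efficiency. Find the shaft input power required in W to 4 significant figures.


Approach: apply hydraulic power then efficiency conversion, P = rho*g*Q*H; P_in = P/eta.
Step 1 — hydraulic power (P = rho*g*Q*H):
  P = 1000 * 9.81 * 0.01011 * 7.531 = 746.918 W
Step 2 — input power: P_in = P/eta = 746.918 / 0.57 = 1310 W
Therefore the shaft input power required = 1310 W.


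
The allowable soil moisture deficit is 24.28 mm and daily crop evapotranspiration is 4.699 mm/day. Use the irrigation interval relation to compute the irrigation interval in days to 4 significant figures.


Approach: apply the irrigation interval relation, interval = SMD / ETc.
interval = 24.28 / 4.699 = 5.167 days
Therefore the irrigation interval = 5.167 days.


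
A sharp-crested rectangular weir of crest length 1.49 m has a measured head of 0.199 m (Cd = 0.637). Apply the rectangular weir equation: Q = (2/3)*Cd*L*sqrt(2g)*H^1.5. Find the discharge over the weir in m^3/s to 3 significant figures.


Q = (2/3)*0.637*1.49*sqrt(2*9.81)*0.199^1.5 = 0.249 m^3/s
Therefore the discharge over the weir = 0.249 m^3/s.


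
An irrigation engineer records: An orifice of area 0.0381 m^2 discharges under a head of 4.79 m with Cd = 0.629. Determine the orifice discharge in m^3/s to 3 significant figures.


Approach: apply the orifice equation, Q = Cd*A*sqrt(2*g*h).
Q = 0.629 * 0.0381 * sqrt(2*9.81*4.79) = 0.232 m^3/s
Therefore the orifice discharge = 0.232 m^3/s.


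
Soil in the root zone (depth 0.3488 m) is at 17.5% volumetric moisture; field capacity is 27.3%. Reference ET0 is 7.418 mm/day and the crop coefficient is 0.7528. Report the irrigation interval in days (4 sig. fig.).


Approach: apply soil-water budget scheduling, SMD = (FC-theta)/100*depth*1000; ETc = ET0*Kc; interval = SMD/ETc.
Step 1 — soil moisture deficit:
  SMD = (27.3 - 17.5)/100 * 0.3488 * 1000 = 34.1824 mm
Step 2 — daily crop ET (ETc = ET0*Kc):
  ETc = 7.418 * 0.7528 = 5.58427 mm/day
Step 3 — irrigation interval (SMD/ETc):
  interval = 34.1824 / 5.58427 = 6.121 days
Therefore the irrigation interval = 6.121 days.


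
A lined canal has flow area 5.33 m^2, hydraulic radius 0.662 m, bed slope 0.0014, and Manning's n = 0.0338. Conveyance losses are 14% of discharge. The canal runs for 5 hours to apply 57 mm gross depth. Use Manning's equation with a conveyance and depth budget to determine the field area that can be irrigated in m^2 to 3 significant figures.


Approach: apply Manning's equation with a conveyance and depth budget, Q = (1/n)*A*R^(2/3)*S^(1/2); Q_field = Q*(1-loss); Area = Q_field*t/(d/1000).
Step 1 — canal discharge (Manning's equation):
  Q = (1/0.0338) * 5.33 * 0.662^(2/3) * 0.0014^(1/2) = 4.4817 m^3/s
Step 2 — delivered flow: Q_field = 4.4817*(1 - 14/100) = 3.8543 m^3/s
Step 3 — volume delivered: V = 3.8543 * 5*3600 = 69377 m^3
Step 4 — area served: A = V / (depth/1000) = 69377 / 0.057 = 1220000 m^2
Therefore the field area that can be irrigated = 1220000 m^2.


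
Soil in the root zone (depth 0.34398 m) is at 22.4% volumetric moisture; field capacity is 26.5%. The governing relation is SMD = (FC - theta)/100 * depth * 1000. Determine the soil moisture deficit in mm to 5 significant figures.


SMD = (26.5 - 22.4)/100 * 0.34398 * 1000 = 14.103 mm
Therefore the soil moisture deficit = 14.103 mm.


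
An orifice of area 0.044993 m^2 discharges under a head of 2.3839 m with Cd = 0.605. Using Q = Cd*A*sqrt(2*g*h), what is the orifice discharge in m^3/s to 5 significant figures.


Q = 0.605 * 0.044993 * sqrt(2*9.81*2.3839) = 0.18616 m^3/s
Therefore the orifice discharge = 0.18616 m^3/s.


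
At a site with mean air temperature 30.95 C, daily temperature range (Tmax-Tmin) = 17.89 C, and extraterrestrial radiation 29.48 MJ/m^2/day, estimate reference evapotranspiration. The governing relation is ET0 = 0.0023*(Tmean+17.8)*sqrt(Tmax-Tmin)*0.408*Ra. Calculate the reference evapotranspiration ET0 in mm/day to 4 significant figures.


ET0 = 0.0023*(30.95+17.8)*sqrt(17.89)*0.408*29.48 = 5.704 mm/day
Therefore the reference evapotranspiration ET0 = 5.704 mm/day.


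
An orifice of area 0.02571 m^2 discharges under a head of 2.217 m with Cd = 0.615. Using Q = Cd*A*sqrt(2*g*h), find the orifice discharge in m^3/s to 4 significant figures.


Q = 0.615 * 0.02571 * sqrt(2*9.81*2.217) = 0.1043 m^3/s
Therefore the orifice discharge = 0.1043 m^3/s.


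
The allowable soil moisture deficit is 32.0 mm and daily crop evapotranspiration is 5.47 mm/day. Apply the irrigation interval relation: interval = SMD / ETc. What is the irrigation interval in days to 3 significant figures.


interval = 32.0 / 5.47 = 5.85 days
Therefore the irrigation interval = 5.85 days.


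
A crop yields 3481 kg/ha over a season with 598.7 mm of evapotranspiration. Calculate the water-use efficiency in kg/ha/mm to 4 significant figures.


Approach: apply the water-use efficiency ratio, WUE = yield/ET.
WUE = 3481 / 598.7 = 5.814 kg/ha/mm
Therefore the water-use efficiency = 5.814 kg/ha/mm.


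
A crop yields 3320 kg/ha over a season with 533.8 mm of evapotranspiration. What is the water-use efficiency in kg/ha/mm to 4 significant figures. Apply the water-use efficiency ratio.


Approach: apply the water-use efficiency ratio, WUE = yield/ET.
WUE = 3320 / 533.8 = 6.220 kg/ha/mm
Therefore the water-use efficiency = 6.220 kg/ha/mm.


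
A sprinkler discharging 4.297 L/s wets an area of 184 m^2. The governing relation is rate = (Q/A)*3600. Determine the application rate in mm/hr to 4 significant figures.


rate = (4.297 / 184) * 3600 = 84.07 mm/hr
Therefore the application rate = 84.07 mm/hr.


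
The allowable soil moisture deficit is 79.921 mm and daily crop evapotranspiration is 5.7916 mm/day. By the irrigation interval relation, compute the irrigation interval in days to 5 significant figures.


Approach: apply the irrigation interval relation, interval = SMD / ETc.
interval = 79.921 / 5.7916 = 13.799 days
Therefore the irrigation interval = 13.799 days.


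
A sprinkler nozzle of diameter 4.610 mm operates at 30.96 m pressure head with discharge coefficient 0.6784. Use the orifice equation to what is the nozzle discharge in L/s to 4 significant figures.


Approach: apply the orifice equation, Q = Cd*A*sqrt(2*g*h), A = pi*(d/2)^2.
A = pi*(4.610e-3/2)^2 = 1.66914e-05 m^2
Q = 0.6784 * 1.66914e-05 * sqrt(2*9.81*30.96) * 1000 = 0.2791 L/s
Therefore the nozzle discharge = 0.2791 L/s.


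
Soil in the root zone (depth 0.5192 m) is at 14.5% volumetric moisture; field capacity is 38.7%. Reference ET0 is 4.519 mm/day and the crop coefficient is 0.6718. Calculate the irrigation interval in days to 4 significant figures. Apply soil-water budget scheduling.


Approach: apply soil-water budget scheduling, SMD = (FC-theta)/100*depth*1000; ETc = ET0*Kc; interval = SMD/ETc.
Step 1 — soil moisture deficit:
  SMD = (38.7 - 14.5)/100 * 0.5192 * 1000 = 125.646 mm
Step 2 — daily crop ET (ETc = ET0*Kc):
  ETc = 4.519 * 0.6718 = 3.03586 mm/day
Step 3 — irrigation interval (SMD/ETc):
  interval = 125.646 / 3.03586 = 41.39 days
Therefore the irrigation interval = 41.39 days.


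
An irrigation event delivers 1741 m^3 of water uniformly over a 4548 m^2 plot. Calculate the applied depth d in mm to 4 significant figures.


Approach: apply depth from volume over area, d = (V/A)*1000.
d = (1741 / 4548) * 1000 = 382.8 mm
Therefore the applied depth d = 382.8 mm.


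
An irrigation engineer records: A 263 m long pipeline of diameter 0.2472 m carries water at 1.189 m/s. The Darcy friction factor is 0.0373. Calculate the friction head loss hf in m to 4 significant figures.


Approach: apply the Darcy-Weisbach equation, hf = f*(L/D)*(v^2/(2g)).
hf = 0.0373 * (263/0.2472) * (1.189^2 / (2*9.81))
hf = 2.859 m
Therefore the friction head loss hf = 2.859 m.


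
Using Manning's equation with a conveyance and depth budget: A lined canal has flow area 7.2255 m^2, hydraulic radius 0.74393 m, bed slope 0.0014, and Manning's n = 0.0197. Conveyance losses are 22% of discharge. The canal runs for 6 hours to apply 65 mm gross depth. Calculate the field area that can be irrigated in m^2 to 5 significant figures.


Approach: apply Manning's equation with a conveyance and depth budget, Q = (1/n)*A*R^(2/3)*S^(1/2); Q_field = Q*(1-loss); Area = Q_field*t/(d/1000).
Step 1 — canal discharge (Manning's equation):
  Q = (1/0.0197) * 7.2255 * 0.74393^(2/3) * 0.0014^(1/2) = 11.26731 m^3/s
Step 2 — delivered flow: Q_field = 11.26731*(1 - 22/100) = 8.788505 m^3/s
Step 3 — volume delivered: V = 8.788505 * 6*3600 = 189831.7 m^3
Step 4 — area served: A = V / (depth/1000) = 189831.7 / 0.065 = 2920500 m^2
Therefore the field area that can be irrigated = 2920500 m^2.


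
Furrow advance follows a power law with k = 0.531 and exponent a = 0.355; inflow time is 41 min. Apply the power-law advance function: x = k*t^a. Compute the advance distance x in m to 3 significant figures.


x = 0.531 * 41^0.355 = 1.98 m
Therefore the advance distance x = 1.98 m.


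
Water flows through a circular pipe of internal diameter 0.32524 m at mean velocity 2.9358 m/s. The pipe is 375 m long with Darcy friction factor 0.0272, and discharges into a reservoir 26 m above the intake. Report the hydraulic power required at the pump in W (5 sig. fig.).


Approach: apply continuity + Darcy-Weisbach + hydraulic power, Q = A*v; hf = f*(L/D)*(v^2/(2g)); H = static + hf; P = rho*g*Q*H.
Step 1 — flow rate (continuity, Q = A*v):
  A = pi*(0.32524/2)^2 = 0.08308025 m^2
  Q = 0.08308025 * 2.9358 = 0.2439070 m^3/s
Step 2 — friction head loss (Darcy-Weisbach):
  hf = 0.0272 * (375/0.32524) * (2.9358^2 / (2*9.81))
  hf = 13.77686 m
Step 3 — total head: H = 26 + 13.77686 = 39.77686 m
Step 4 — hydraulic power (P = rho*g*Q*H):
  P = 1000 * 9.81 * 0.2439070 * 39.77686 = 95175 W
Therefore the hydraulic power required at the pump = 95175 W.


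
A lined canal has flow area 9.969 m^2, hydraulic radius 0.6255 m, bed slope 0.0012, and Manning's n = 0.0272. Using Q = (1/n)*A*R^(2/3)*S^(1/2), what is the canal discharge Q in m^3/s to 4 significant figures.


Q = (1/0.0272) * 9.969 * 0.6255^(2/3) * 0.0012^(1/2) = 9.286 m^3/s
Therefore the canal discharge Q = 9.286 m^3/s.


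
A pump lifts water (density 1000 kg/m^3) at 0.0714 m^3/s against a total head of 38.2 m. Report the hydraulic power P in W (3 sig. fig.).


Approach: apply the hydraulic power relation, P = rho*g*Q*H.
P = 1000 * 9.81 * 0.0714 * 38.2 = 26800 W
Therefore the hydraulic power P = 26800 W.


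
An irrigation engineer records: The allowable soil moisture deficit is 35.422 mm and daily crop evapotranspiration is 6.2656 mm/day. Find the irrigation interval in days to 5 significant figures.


Approach: apply the irrigation interval relation, interval = SMD / ETc.
interval = 35.422 / 6.2656 = 5.6534 days
Therefore the irrigation interval = 5.6534 days.


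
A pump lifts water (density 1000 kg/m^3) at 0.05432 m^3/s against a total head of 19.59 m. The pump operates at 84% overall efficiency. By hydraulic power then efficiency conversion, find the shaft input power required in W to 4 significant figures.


Approach: apply hydraulic power then efficiency conversion, P = rho*g*Q*H; P_in = P/eta.
Step 1 — hydraulic power (P = rho*g*Q*H):
  P = 1000 * 9.81 * 0.05432 * 19.59 = 10439.1 W
Step 2 — input power: P_in = P/eta = 10439.1 / 0.84 = 12430 W
Therefore the shaft input power required = 12430 W.


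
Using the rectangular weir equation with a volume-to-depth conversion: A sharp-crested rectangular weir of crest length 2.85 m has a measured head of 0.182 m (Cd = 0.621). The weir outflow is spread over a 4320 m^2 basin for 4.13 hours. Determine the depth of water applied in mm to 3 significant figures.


Approach: apply the rectangular weir equation with a volume-to-depth conversion, Q = (2/3)*Cd*L*sqrt(2g)*H^1.5; d = Q*t/A * 1000.
Step 1 — weir discharge:
  Q = (2/3)*0.621*2.85*sqrt(2*9.81)*0.182^1.5 = 0.40579 m^3/s
Step 2 — volume: V = 0.40579 * 4.13*3600 = 6033.3 m^3
Step 3 — depth: d = V/A * 1000 = 6033.3/4320 * 1000 = 1400 mm
Therefore the depth of water applied = 1400 mm.


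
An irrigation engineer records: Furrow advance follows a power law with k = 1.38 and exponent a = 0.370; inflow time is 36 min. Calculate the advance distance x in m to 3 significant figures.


Approach: apply the power-law advance function, x = k*t^a.
x = 1.38 * 36^0.370 = 5.20 m
Therefore the advance distance x = 5.20 m.


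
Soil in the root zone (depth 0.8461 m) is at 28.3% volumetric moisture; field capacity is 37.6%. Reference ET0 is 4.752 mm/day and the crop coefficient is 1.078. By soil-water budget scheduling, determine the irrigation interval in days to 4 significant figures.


Approach: apply soil-water budget scheduling, SMD = (FC-theta)/100*depth*1000; ETc = ET0*Kc; interval = SMD/ETc.
Step 1 — soil moisture deficit:
  SMD = (37.6 - 28.3)/100 * 0.8461 * 1000 = 78.6873 mm
Step 2 — daily crop ET (ETc = ET0*Kc):
  ETc = 4.752 * 1.078 = 5.12266 mm/day
Step 3 — irrigation interval (SMD/ETc):
  interval = 78.6873 / 5.12266 = 15.36 days
Therefore the irrigation interval = 15.36 days.


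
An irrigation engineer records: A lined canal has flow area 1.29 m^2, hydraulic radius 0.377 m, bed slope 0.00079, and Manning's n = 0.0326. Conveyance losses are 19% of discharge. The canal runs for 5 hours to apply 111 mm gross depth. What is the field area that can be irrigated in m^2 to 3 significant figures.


Approach: apply Manning's equation with a conveyance and depth budget, Q = (1/n)*A*R^(2/3)*S^(1/2); Q_field = Q*(1-loss); Area = Q_field*t/(d/1000).
Step 1 — canal discharge (Manning's equation):
  Q = (1/0.0326) * 1.29 * 0.377^(2/3) * 0.00079^(1/2) = 0.58043 m^3/s
Step 2 — delivered flow: Q_field = 0.58043*(1 - 19/100) = 0.47014 m^3/s
Step 3 — volume delivered: V = 0.47014 * 5*3600 = 8462.6 m^3
Step 4 — area served: A = V / (depth/1000) = 8462.6 / 0.111 = 76200 m^2
Therefore the field area that can be irrigated = 76200 m^2.


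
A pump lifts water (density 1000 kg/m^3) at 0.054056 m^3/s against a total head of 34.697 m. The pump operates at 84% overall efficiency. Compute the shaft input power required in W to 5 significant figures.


Approach: apply hydraulic power then efficiency conversion, P = rho*g*Q*H; P_in = P/eta.
Step 1 — hydraulic power (P = rho*g*Q*H):
  P = 1000 * 9.81 * 0.054056 * 34.697 = 18399.45 W
Step 2 — input power: P_in = P/eta = 18399.45 / 0.84 = 21904 W
Therefore the shaft input power required = 21904 W.


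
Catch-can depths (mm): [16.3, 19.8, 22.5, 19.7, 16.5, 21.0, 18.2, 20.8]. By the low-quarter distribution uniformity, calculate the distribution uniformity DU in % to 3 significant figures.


Approach: apply the low-quarter distribution uniformity, DU = (mean of lowest quarter of readings / overall mean)*100.
sorted lowest 2 of 8: [16.3, 16.5] -> mean = 16.400 mm
overall mean = 19.350 mm
DU = (16.400/19.350)*100 = 84.8 %
Therefore the distribution uniformity DU = 84.8 %.


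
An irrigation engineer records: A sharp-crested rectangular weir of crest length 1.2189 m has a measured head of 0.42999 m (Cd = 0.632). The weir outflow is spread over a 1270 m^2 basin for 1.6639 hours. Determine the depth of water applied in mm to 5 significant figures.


Approach: apply the rectangular weir equation with a volume-to-depth conversion, Q = (2/3)*Cd*L*sqrt(2g)*H^1.5; d = Q*t/A * 1000.
Step 1 — weir discharge:
  Q = (2/3)*0.632*1.2189*sqrt(2*9.81)*0.42999^1.5 = 0.6414029 m^3/s
Step 2 — volume: V = 0.6414029 * 1.6639*3600 = 3842.029 m^3
Step 3 — depth: d = V/A * 1000 = 3842.029/1270 * 1000 = 3025.2 mm
Therefore the depth of water applied = 3025.2 mm.


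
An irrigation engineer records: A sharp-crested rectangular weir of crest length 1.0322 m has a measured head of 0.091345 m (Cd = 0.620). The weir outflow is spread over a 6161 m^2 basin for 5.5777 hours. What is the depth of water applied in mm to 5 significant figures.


Approach: apply the rectangular weir equation with a volume-to-depth conversion, Q = (2/3)*Cd*L*sqrt(2g)*H^1.5; d = Q*t/A * 1000.
Step 1 — weir discharge:
  Q = (2/3)*0.620*1.0322*sqrt(2*9.81)*0.091345^1.5 = 0.05217242 m^3/s
Step 2 — volume: V = 0.05217242 * 5.5777*3600 = 1047.608 m^3
Step 3 — depth: d = V/A * 1000 = 1047.608/6161 * 1000 = 170.04 mm
Therefore the depth of water applied = 170.04 mm.


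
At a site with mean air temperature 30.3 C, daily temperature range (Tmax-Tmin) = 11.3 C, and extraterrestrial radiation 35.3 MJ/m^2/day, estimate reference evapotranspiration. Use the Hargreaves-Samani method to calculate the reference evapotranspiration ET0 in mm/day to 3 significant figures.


Approach: apply the Hargreaves-Samani method, ET0 = 0.0023*(Tmean+17.8)*sqrt(Tmax-Tmin)*0.408*Ra.
ET0 = 0.0023*(30.3+17.8)*sqrt(11.3)*0.408*35.3 = 5.36 mm/day
Therefore the reference evapotranspiration ET0 = 5.36 mm/day.


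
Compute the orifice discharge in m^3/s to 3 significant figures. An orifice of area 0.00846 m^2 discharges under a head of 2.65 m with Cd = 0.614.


Approach: apply the orifice equation, Q = Cd*A*sqrt(2*g*h).
Q = 0.614 * 0.00846 * sqrt(2*9.81*2.65) = 0.0375 m^3/s
Therefore the orifice discharge = 0.0375 m^3/s.


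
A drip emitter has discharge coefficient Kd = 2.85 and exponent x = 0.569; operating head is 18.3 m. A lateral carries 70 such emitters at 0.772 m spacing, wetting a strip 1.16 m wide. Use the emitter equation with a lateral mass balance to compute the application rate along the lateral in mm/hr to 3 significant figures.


Approach: apply the emitter equation with a lateral mass balance, q = Kd*h^x; Q = n*q; rate = Q/(n*spacing*width).
Step 1 — single emitter flow (q = Kd*h^x):
  q = 2.85 * 18.3^0.569 = 14.900 L/hr
Step 2 — total lateral flow: Q = 70 * 14.900 = 1043.0 L/hr
Step 3 — wetted area: A = 70 * 0.772 * 1.16 = 62.686 m^2
Step 4 — application rate: Q/A = 1043.0/62.686 = 16.6 mm/hr
Therefore the application rate along the lateral = 16.6 mm/hr.


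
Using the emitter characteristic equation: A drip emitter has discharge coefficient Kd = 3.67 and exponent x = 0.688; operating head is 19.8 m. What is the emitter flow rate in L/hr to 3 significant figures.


Approach: apply the emitter characteristic equation, q = Kd * h^x.
q = 3.67 * 19.8^0.688 = 28.6 L/hr
Therefore the emitter flow rate = 28.6 L/hr.


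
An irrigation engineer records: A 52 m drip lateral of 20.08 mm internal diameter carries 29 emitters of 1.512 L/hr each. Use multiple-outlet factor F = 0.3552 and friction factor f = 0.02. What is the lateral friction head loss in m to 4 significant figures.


Approach: apply Darcy-Weisbach with the multiple-outlet F-factor, Q = n*q/(3600*1000) m^3/s; v = Q/A; hf = F*f*(L/D)*(v^2/(2g)).
Q = 29*1.512/(3600*1000) = 1.21800e-05 m^3/s
A = pi*(20.08e-3/2)^2 = 3.16678e-04 m^2, so v = Q/A = 0.0384618 m/s
hf = 0.3552*0.02*(52/0.02008)*(0.0384618^2/(2*9.81)) = 0.001387 m
Therefore the lateral friction head loss = 0.001387 m.


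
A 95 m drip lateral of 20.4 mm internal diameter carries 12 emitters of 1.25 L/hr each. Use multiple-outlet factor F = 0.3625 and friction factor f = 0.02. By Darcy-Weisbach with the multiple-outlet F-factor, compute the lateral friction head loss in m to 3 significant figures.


Approach: apply Darcy-Weisbach with the multiple-outlet F-factor, Q = n*q/(3600*1000) m^3/s; v = Q/A; hf = F*f*(L/D)*(v^2/(2g)).
Q = 12*1.25/(3600*1000) = 4.1667e-06 m^3/s
A = pi*(20.4e-3/2)^2 = 3.2685e-04 m^2, so v = Q/A = 0.012748 m/s
hf = 0.3625*0.02*(95/0.0204)*(0.012748^2/(2*9.81)) = 0.000280 m
Therefore the lateral friction head loss = 0.000280 m.


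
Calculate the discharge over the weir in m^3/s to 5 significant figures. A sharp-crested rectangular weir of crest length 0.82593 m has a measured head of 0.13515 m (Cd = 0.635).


Approach: apply the rectangular weir equation, Q = (2/3)*Cd*L*sqrt(2g)*H^1.5.
Q = (2/3)*0.635*0.82593*sqrt(2*9.81)*0.13515^1.5 = 0.076948 m^3/s
Therefore the discharge over the weir = 0.076948 m^3/s.


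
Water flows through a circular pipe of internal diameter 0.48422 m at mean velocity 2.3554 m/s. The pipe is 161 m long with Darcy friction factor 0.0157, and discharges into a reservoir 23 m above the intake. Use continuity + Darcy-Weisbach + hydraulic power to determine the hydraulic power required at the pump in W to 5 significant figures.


Approach: apply continuity + Darcy-Weisbach + hydraulic power, Q = A*v; hf = f*(L/D)*(v^2/(2g)); H = static + hf; P = rho*g*Q*H.
Step 1 — flow rate (continuity, Q = A*v):
  A = pi*(0.48422/2)^2 = 0.1841515 m^2
  Q = 0.1841515 * 2.3554 = 0.4337505 m^3/s
Step 2 — friction head loss (Darcy-Weisbach):
  hf = 0.0157 * (161/0.48422) * (2.3554^2 / (2*9.81))
  hf = 1.476091 m
Step 3 — total head: H = 23 + 1.476091 = 24.47609 m
Step 4 — hydraulic power (P = rho*g*Q*H):
  P = 1000 * 9.81 * 0.4337505 * 24.47609 = 104150 W
Therefore the hydraulic power required at the pump = 104150 W.


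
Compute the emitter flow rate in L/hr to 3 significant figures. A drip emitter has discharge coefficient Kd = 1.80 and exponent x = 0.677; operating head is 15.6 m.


Approach: apply the emitter characteristic equation, q = Kd * h^x.
q = 1.80 * 15.6^0.677 = 11.6 L/hr
Therefore the emitter flow rate = 11.6 L/hr.


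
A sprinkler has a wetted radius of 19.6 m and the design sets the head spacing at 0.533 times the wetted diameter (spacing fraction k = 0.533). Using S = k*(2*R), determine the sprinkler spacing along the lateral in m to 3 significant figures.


S = 0.533 * (2 * 19.6) = 20.9 m
Therefore the sprinkler spacing along the lateral = 20.9 m.


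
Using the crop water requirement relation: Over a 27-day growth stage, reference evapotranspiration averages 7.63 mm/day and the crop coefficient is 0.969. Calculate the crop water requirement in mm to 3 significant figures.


Approach: apply the crop water requirement relation, CWR = ET0 * Kc * days.
CWR = 7.63 * 0.969 * 27 = 200 mm
Therefore the crop water requirement = 200 mm.


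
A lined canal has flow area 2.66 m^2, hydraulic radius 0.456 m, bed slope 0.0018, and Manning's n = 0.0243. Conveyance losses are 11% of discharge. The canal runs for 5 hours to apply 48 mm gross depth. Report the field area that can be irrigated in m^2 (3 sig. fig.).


Approach: apply Manning's equation with a conveyance and depth budget, Q = (1/n)*A*R^(2/3)*S^(1/2); Q_field = Q*(1-loss); Area = Q_field*t/(d/1000).
Step 1 — canal discharge (Manning's equation):
  Q = (1/0.0243) * 2.66 * 0.456^(2/3) * 0.0018^(1/2) = 2.7514 m^3/s
Step 2 — delivered flow: Q_field = 2.7514*(1 - 11/100) = 2.4488 m^3/s
Step 3 — volume delivered: V = 2.4488 * 5*3600 = 44078 m^3
Step 4 — area served: A = V / (depth/1000) = 44078 / 0.048 = 918000 m^2
Therefore the field area that can be irrigated = 918000 m^2.


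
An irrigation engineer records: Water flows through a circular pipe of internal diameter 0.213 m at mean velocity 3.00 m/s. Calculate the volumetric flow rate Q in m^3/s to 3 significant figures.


Approach: apply the continuity equation for pipe flow, Q = A * v with A = pi*(D/2)^2.
A = pi*(0.213/2)^2 = 0.035633 m^2
Q = 0.035633 * 3.00 = 0.107 m^3/s
Therefore the volumetric flow rate Q = 0.107 m^3/s.


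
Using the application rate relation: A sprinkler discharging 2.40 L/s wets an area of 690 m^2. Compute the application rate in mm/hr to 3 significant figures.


Approach: apply the application rate relation, rate = (Q/A)*3600.
rate = (2.40 / 690) * 3600 = 12.5 mm/hr
Therefore the application rate = 12.5 mm/hr.


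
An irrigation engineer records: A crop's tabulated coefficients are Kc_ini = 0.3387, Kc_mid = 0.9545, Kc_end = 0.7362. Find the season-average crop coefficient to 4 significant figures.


Approach: apply a simple seasonal average, Kc_avg = (Kc_ini + Kc_mid + Kc_end)/3.
Kc_avg = (0.3387 + 0.9545 + 0.7362)/3 = 0.6765
Therefore the season-average crop coefficient = 0.6765.


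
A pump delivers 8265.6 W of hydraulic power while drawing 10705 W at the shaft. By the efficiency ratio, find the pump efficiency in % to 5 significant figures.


Approach: apply the efficiency ratio, eta = (P_out/P_in)*100.
eta = (8265.6 / 10705) * 100 = 77.213 %
Therefore the pump efficiency = 77.213 %.


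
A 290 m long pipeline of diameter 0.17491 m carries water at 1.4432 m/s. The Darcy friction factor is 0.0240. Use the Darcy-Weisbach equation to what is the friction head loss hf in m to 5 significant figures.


Approach: apply the Darcy-Weisbach equation, hf = f*(L/D)*(v^2/(2g)).
hf = 0.0240 * (290/0.17491) * (1.4432^2 / (2*9.81))
hf = 4.2242 m
Therefore the friction head loss hf = 4.2242 m.


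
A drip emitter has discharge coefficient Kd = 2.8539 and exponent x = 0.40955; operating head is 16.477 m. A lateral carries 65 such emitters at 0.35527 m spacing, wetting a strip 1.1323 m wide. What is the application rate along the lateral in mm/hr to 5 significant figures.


Approach: apply the emitter equation with a lateral mass balance, q = Kd*h^x; Q = n*q; rate = Q/(n*spacing*width).
Step 1 — single emitter flow (q = Kd*h^x):
  q = 2.8539 * 16.477^0.40955 = 8.991066 L/hr
Step 2 — total lateral flow: Q = 65 * 8.991066 = 584.4193 L/hr
Step 3 — wetted area: A = 65 * 0.35527 * 1.1323 = 26.14769 m^2
Step 4 — application rate: Q/A = 584.4193/26.14769 = 22.351 mm/hr
Therefore the application rate along the lateral = 22.351 mm/hr.


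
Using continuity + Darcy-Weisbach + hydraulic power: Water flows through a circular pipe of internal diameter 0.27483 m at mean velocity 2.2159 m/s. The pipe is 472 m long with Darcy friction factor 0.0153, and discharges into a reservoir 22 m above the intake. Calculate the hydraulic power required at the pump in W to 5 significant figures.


Approach: apply continuity + Darcy-Weisbach + hydraulic power, Q = A*v; hf = f*(L/D)*(v^2/(2g)); H = static + hf; P = rho*g*Q*H.
Step 1 — flow rate (continuity, Q = A*v):
  A = pi*(0.27483/2)^2 = 0.05932232 m^2
  Q = 0.05932232 * 2.2159 = 0.1314523 m^3/s
Step 2 — friction head loss (Darcy-Weisbach):
  hf = 0.0153 * (472/0.27483) * (2.2159^2 / (2*9.81))
  hf = 6.576133 m
Step 3 — total head: H = 22 + 6.576133 = 28.57613 m
Step 4 — hydraulic power (P = rho*g*Q*H):
  P = 1000 * 9.81 * 0.1314523 * 28.57613 = 36850 W
Therefore the hydraulic power required at the pump = 36850 W.


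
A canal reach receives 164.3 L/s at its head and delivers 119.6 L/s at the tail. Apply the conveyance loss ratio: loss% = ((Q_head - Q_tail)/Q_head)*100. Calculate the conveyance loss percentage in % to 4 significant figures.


loss = ((164.3 - 119.6)/164.3)*100 = 27.21 %
Therefore the conveyance loss percentage = 27.21 %.


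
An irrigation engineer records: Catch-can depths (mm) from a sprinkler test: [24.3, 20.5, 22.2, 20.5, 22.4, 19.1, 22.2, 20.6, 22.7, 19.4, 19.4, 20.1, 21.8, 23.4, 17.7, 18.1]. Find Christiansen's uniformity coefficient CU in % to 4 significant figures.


Approach: apply Christiansen's uniformity coefficient, CU = (1 - mean_abs_deviation/mean)*100.
mean = 20.9000 mm
mean |d_i - mean| = 1.58750 mm
CU = (1 - 1.58750/20.9000)*100 = 92.40 %
Therefore Christiansen's uniformity coefficient CU = 92.40 %.
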